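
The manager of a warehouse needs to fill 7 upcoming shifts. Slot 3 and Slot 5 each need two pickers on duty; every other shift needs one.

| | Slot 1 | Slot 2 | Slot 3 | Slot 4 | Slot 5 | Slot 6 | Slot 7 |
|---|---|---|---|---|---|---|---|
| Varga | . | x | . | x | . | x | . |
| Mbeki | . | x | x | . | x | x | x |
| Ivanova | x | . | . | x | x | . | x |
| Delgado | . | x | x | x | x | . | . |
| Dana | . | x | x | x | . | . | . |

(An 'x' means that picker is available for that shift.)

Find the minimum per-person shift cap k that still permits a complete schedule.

With 5 pickers and 9 worker-slots to fill, someone must work at least ⌈9/5⌉ = 2 shifts, so k ≥ 2.
k = 2 works: Slot 1→Ivanova, Slot 2→Varga, Slot 3→Mbeki+Delgado, Slot 4→Dana, Slot 5→Ivanova+Delgado, Slot 6→Varga, Slot 7→Mbeki.
Loads: Varga 2, Mbeki 2, Ivanova 2, Delgado 2, Dana 1 — all ≤ 2.

2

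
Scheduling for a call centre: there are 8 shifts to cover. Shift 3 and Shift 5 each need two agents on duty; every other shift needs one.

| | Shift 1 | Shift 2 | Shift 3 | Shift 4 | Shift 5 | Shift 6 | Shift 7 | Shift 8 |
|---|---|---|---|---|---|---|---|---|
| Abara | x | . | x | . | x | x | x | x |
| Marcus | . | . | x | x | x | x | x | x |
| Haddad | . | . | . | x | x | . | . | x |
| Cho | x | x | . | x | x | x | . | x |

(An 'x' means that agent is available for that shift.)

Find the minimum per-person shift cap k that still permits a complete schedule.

3

With 4 agents and 10 worker-slots to fill, someone must work at least ⌈10/4⌉ = 3 shifts, so k ≥ 3.
k = 3 works: Shift 1→Abara, Shift 2→Cho, Shift 3→Abara+Marcus, Shift 4→Marcus, Shift 5→Haddad+Cho, Shift 6→Marcus, Shift 7→Abara, Shift 8→Haddad.
Loads: Abara 3, Marcus 3, Haddad 2, Cho 2 — all ≤ 3.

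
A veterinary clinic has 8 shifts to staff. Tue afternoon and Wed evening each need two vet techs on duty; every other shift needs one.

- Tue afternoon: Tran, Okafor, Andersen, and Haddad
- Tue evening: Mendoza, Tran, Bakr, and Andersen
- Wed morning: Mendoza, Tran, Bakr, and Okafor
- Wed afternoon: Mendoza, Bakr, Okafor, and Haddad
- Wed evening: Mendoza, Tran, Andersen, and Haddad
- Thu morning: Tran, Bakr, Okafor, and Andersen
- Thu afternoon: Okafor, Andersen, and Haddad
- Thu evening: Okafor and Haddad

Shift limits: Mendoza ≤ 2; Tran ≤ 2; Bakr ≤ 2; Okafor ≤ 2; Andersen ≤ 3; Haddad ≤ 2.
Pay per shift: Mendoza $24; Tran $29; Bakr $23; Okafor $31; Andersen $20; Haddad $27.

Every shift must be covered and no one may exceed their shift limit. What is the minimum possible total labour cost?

Picking the cheapest available vet tech for each shift independently would cost $224, but that ignores the shift limits.
An optimal schedule: Tue afternoon→Andersen+Haddad, Tue evening→Andersen, Wed morning→Bakr, Wed afternoon→Mendoza, Wed evening→Mendoza+Tran, Thu morning→Bakr, Thu afternoon→Andersen, Thu evening→Haddad.
Total: 20 + 27 + 20 + 23 + 24 + 24 + 29 + 23 + 20 + 27 = $237.

$237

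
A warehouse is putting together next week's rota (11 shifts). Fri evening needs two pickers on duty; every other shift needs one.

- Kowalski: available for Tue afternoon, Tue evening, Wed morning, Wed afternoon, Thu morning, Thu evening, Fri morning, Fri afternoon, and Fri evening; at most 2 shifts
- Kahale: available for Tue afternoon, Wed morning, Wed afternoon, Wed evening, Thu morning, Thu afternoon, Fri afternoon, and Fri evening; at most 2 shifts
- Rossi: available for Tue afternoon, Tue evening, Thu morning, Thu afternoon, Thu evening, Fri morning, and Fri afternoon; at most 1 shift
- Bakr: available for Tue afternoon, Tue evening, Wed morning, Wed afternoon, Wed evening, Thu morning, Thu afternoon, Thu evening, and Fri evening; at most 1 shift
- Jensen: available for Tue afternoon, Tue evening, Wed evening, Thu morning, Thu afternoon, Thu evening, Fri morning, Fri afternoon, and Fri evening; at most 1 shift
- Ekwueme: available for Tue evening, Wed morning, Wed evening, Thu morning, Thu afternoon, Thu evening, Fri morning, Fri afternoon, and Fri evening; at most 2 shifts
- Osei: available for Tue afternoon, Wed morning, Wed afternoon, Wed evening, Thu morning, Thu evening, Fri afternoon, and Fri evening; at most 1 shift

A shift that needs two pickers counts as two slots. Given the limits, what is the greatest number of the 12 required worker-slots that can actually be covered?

Total capacity across all pickers is 2+2+1+1+1+2+1 = 10, and 12 slots are needed, so at most 10 can be filled.
An assignment achieving 10: Tue afternoon→Jensen, Tue evening→Rossi, Wed morning→Kahale, Wed afternoon→Kowalski, Wed evening→Kahale, Thu afternoon→Bakr, Thu evening→Ekwueme, Fri morning→Kowalski, Fri afternoon→Ekwueme, Fri evening→Osei.
Loads: Kowalski 2/2, Kahale 2/2, Rossi 1/1, Bakr 1/1, Jensen 1/1, Ekwueme 2/2, Osei 1/1.

10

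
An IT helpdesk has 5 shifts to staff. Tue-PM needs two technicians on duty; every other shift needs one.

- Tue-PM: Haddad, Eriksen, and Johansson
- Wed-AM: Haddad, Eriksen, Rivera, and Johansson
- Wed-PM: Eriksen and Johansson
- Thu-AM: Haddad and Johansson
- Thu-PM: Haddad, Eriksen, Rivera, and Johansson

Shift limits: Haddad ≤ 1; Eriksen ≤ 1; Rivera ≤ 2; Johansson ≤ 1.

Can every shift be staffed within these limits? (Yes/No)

No

Shifts {Tue-PM, Wed-PM, Thu-AM} need 4 worker-slots in total, but the technicians available for any of those shifts (Haddad, Eriksen, and Johansson) can supply at most 3 among them. So no valid schedule exists.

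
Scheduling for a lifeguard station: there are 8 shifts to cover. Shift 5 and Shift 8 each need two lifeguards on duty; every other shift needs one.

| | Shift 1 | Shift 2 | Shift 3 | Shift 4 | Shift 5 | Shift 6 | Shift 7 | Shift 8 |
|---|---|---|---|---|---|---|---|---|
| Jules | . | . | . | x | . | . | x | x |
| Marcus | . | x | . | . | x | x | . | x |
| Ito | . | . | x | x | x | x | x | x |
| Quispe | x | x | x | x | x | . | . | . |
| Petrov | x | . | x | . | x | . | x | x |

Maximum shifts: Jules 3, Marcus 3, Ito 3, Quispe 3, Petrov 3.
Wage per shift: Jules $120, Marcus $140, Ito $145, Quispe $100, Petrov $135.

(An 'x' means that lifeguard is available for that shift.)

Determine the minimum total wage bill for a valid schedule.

$1205

Picking the cheapest available lifeguard for each shift independently would cost $1150, but that ignores the shift limits.
An optimal schedule: Shift 1→Quispe, Shift 2→Quispe, Shift 3→Petrov, Shift 4→Jules, Shift 5→Quispe+Petrov, Shift 6→Marcus, Shift 7→Jules, Shift 8→Jules+Petrov.
Total: 100 + 100 + 135 + 120 + 100 + 135 + 140 + 120 + 120 + 135 = $1205.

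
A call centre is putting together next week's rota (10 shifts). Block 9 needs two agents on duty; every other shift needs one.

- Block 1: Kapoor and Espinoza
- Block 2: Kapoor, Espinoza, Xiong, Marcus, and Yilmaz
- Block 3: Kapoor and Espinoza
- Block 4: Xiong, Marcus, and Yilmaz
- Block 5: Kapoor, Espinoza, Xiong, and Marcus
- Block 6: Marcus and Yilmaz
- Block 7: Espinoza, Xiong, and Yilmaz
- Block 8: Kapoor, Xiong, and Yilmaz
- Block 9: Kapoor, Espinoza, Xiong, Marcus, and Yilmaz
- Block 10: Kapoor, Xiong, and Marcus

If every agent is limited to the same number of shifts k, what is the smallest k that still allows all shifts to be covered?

With 5 agents and 11 worker-slots to fill, someone must work at least ⌈11/5⌉ = 3 shifts, so k ≥ 3.
k = 3 works: Block 1→Kapoor, Block 2→Espinoza, Block 3→Kapoor, Block 4→Xiong, Block 5→Espinoza, Block 6→Marcus, Block 7→Espinoza, Block 8→Kapoor, Block 9→Xiong+Marcus, Block 10→Xiong.
Loads: Kapoor 3, Espinoza 3, Xiong 3, Marcus 2, Yilmaz 0 — all ≤ 3.

3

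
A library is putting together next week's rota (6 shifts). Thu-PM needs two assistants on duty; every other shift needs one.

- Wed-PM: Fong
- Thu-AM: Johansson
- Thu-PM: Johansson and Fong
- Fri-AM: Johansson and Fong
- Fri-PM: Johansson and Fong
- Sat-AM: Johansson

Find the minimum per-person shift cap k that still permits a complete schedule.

With 2 assistants and 7 worker-slots to fill, someone must work at least ⌈7/2⌉ = 4 shifts, so k ≥ 4.
k = 4 works: Wed-PM→Fong, Thu-AM→Johansson, Thu-PM→Johansson+Fong, Fri-AM→Johansson, Fri-PM→Fong, Sat-AM→Johansson.
Loads: Johansson 4, Fong 3 — all ≤ 4.

4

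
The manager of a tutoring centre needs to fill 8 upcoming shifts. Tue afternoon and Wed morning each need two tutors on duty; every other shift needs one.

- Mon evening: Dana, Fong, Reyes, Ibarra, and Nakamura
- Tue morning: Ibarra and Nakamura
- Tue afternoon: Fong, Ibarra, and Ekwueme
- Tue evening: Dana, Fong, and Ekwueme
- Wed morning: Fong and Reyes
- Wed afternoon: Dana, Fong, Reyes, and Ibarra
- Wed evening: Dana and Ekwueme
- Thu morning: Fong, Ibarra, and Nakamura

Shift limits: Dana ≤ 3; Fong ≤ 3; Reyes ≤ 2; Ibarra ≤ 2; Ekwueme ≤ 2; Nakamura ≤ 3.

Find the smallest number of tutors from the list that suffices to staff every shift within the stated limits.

10 slots to fill and no one can take more than 3, so at least ⌈10/3⌉ = 4 tutors are needed.
Dana, Fong, Reyes, and Ibarra alone can cover everything: Mon evening→Dana, Tue morning→Ibarra, Tue afternoon→Fong+Ibarra, Tue evening→Dana, Wed morning→Fong+Reyes, Wed afternoon→Reyes, Wed evening→Dana, Thu morning→Fong.

4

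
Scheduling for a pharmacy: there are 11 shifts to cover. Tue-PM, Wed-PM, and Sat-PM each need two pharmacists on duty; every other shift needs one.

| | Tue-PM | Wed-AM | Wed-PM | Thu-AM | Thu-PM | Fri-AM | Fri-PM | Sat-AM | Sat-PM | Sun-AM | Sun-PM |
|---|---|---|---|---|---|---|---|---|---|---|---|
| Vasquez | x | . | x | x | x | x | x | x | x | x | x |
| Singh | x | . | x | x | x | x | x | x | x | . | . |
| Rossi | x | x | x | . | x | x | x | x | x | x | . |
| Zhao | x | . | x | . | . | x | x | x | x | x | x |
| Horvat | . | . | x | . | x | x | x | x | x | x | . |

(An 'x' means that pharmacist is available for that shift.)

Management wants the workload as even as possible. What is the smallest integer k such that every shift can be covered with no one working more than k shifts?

3

With 5 pharmacists and 14 worker-slots to fill, someone must work at least ⌈14/5⌉ = 3 shifts, so k ≥ 3.
k = 3 works: Tue-PM→Rossi+Zhao, Wed-AM→Rossi, Wed-PM→Zhao+Horvat, Thu-AM→Vasquez, Thu-PM→Vasquez, Fri-AM→Singh, Fri-PM→Singh, Sat-AM→Singh, Sat-PM→Zhao+Horvat, Sun-AM→Rossi, Sun-PM→Vasquez.
Loads: Vasquez 3, Singh 3, Rossi 3, Zhao 3, Horvat 2 — all ≤ 3.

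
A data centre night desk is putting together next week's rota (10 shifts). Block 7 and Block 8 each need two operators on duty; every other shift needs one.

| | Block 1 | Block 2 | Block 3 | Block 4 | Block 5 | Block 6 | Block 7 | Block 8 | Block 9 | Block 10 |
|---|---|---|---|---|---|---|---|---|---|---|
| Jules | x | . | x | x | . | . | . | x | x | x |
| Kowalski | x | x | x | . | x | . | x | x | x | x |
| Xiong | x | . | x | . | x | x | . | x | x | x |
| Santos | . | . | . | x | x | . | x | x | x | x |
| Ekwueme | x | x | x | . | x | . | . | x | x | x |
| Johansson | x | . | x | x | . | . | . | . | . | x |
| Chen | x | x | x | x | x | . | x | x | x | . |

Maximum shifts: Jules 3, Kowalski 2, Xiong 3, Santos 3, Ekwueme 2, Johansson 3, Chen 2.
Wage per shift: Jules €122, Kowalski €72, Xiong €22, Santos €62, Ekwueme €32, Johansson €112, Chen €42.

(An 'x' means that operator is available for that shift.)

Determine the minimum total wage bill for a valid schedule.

Block 6 can only be covered by Xiong, so that assignment is forced.
Picking the cheapest available operator for each shift independently would cost €364, but that ignores the shift limits.
An optimal schedule: Block 1→Xiong, Block 2→Ekwueme, Block 3→Ekwueme, Block 4→Chen, Block 5→Xiong, Block 6→Xiong, Block 7→Chen+Santos, Block 8→Santos+Kowalski, Block 9→Santos, Block 10→Kowalski.
Total: 22 + 32 + 32 + 42 + 22 + 22 + 42 + 62 + 62 + 72 + 62 + 72 = €544.

€544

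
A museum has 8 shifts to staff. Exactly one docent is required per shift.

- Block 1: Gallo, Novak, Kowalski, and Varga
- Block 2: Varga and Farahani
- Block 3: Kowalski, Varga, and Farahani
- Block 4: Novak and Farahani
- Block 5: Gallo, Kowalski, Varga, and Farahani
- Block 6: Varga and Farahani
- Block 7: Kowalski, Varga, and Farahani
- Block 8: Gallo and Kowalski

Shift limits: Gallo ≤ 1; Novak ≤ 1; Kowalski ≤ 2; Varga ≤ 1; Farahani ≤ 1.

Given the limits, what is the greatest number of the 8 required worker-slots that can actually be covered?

6

Total capacity across all docents is 1+1+2+1+1 = 6, and 8 slots are needed, so at most 6 can be filled.
An assignment achieving 6: Block 2→Varga, Block 3→Kowalski, Block 4→Novak, Block 6→Farahani, Block 7→Kowalski, Block 8→Gallo.
Loads: Gallo 1/1, Novak 1/1, Kowalski 2/2, Varga 1/1, Farahani 1/1.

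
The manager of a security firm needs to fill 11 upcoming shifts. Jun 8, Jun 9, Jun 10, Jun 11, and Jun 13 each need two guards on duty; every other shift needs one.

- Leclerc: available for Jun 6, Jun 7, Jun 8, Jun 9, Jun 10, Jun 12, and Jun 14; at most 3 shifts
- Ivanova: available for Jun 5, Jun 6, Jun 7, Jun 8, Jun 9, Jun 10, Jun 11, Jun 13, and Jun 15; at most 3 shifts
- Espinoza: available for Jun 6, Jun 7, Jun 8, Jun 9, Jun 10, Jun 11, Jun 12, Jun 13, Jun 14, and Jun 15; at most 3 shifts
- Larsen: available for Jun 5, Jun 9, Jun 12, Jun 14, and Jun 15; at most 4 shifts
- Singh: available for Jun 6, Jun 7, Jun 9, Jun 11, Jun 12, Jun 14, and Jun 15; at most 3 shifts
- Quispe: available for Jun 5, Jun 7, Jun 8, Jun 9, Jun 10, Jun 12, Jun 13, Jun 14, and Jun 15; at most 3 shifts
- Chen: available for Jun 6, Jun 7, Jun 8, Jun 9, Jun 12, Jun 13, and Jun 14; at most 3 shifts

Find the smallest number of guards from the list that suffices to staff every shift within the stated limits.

5

16 slots to fill and no one can take more than 4, so at least ⌈16/4⌉ = 4 guards are needed.
Any 4 guards together have capacity at most 4+3+3+3 = 13 < 16 slots, so 4 can never suffice.
Leclerc, Ivanova, Espinoza, Larsen, and Singh alone can cover everything: Jun 5→Ivanova, Jun 6→Leclerc, Jun 7→Singh, Jun 8→Leclerc+Ivanova, Jun 9→Larsen+Singh, Jun 10→Leclerc+Espinoza, Jun 11→Espinoza+Singh, Jun 12→Larsen, Jun 13→Ivanova+Espinoza, Jun 14→Larsen, Jun 15→Larsen.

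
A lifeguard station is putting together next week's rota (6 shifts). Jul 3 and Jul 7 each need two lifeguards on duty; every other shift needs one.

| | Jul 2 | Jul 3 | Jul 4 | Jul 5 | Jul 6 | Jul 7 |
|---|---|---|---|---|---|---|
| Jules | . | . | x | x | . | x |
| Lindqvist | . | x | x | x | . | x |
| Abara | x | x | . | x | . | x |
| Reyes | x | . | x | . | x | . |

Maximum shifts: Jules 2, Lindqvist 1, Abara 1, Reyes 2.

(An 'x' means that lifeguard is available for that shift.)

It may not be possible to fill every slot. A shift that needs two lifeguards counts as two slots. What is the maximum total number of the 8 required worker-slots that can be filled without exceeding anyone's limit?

6

Total capacity across all lifeguards is 2+1+1+2 = 6, and 8 slots are needed, so at most 6 can be filled.
An assignment achieving 6: Jul 2→Abara, Jul 3→Lindqvist, Jul 4→Reyes, Jul 5→Jules, Jul 6→Reyes, Jul 7→Jules.
Loads: Jules 2/2, Lindqvist 1/1, Abara 1/1, Reyes 2/2.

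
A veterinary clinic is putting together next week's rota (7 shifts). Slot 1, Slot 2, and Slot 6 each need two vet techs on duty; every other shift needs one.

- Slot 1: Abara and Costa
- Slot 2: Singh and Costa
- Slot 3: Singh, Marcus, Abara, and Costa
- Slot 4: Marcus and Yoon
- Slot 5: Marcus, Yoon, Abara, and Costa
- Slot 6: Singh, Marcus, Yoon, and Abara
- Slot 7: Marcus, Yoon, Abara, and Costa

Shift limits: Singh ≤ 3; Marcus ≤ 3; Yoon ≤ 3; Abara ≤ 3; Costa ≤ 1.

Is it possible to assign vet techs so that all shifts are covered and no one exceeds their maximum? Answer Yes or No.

Total capacity is 13 and 10 slots are needed, so capacity alone doesn't rule it out.
Shifts {Slot 1, Slot 2} need 4 worker-slots in total, but the vet techs available for any of those shifts (Singh, Abara, and Costa) can supply at most 3 among them. So no valid schedule exists.

No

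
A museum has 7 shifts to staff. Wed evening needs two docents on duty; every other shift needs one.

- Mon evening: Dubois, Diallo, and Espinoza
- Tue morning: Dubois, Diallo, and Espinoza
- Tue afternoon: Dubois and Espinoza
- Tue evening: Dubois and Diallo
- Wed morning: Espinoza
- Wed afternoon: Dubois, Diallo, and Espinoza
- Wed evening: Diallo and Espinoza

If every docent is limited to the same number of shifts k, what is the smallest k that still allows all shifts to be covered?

With 3 docents and 8 worker-slots to fill, someone must work at least ⌈8/3⌉ = 3 shifts, so k ≥ 3.
k = 3 works: Mon evening→Dubois, Tue morning→Diallo, Tue afternoon→Dubois, Tue evening→Dubois, Wed morning→Espinoza, Wed afternoon→Diallo, Wed evening→Diallo+Espinoza.
Loads: Dubois 3, Diallo 3, Espinoza 2 — all ≤ 3.

3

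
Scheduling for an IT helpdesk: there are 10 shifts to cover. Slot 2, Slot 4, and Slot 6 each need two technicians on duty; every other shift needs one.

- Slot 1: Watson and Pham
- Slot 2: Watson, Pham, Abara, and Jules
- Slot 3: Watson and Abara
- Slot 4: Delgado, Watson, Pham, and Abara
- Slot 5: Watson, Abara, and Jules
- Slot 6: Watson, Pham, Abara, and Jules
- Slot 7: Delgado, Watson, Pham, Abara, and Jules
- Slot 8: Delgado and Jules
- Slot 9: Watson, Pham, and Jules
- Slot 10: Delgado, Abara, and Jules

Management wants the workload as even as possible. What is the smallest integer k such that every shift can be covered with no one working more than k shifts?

3

With 5 technicians and 13 worker-slots to fill, someone must work at least ⌈13/5⌉ = 3 shifts, so k ≥ 3.
k = 3 works: Slot 1→Watson, Slot 2→Pham+Abara, Slot 3→Watson, Slot 4→Pham+Abara, Slot 5→Watson, Slot 6→Abara+Jules, Slot 7→Delgado, Slot 8→Delgado, Slot 9→Pham, Slot 10→Delgado.
Loads: Delgado 3, Watson 3, Pham 3, Abara 3, Jules 1 — all ≤ 3.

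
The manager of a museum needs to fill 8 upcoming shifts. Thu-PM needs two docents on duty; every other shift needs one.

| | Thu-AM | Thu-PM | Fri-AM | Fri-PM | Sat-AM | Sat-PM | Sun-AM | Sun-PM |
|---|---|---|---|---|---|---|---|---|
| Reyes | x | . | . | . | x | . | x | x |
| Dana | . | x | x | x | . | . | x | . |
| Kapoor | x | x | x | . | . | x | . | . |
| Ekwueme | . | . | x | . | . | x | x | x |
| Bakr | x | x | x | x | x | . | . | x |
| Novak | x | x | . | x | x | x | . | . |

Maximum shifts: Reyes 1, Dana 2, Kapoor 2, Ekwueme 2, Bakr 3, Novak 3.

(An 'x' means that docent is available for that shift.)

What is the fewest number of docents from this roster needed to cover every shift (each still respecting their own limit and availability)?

4

9 slots to fill and no one can take more than 3, so at least ⌈9/3⌉ = 3 docents are needed.
Any 3 docents together have capacity at most 3+3+2 = 8 < 9 slots, so 3 can never suffice.
Reyes, Dana, Bakr, and Novak alone can cover everything: Thu-AM→Bakr, Thu-PM→Dana+Bakr, Fri-AM→Dana, Fri-PM→Novak, Sat-AM→Novak, Sat-PM→Novak, Sun-AM→Reyes, Sun-PM→Bakr.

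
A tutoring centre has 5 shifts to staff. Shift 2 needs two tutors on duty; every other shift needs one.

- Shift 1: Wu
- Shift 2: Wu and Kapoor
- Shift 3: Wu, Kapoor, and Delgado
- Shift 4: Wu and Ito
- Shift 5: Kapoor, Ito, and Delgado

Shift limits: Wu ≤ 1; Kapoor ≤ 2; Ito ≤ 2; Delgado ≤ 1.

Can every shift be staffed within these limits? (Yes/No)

No

Total capacity is 6 and 6 slots are needed, so capacity alone doesn't rule it out.
Shifts {Shift 1, Shift 2} need 3 worker-slots in total, but the tutors available for any of those shifts (Wu and Kapoor) can supply at most 2 among them. So no valid schedule exists.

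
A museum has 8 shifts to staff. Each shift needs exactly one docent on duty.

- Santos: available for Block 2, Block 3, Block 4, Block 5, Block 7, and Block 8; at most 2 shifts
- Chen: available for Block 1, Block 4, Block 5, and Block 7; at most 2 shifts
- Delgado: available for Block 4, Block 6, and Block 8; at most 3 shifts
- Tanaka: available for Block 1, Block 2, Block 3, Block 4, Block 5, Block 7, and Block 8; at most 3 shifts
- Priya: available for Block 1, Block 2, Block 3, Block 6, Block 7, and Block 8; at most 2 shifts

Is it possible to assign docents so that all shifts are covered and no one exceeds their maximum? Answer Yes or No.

One valid schedule: Block 1→Chen, Block 2→Santos, Block 3→Santos, Block 4→Delgado, Block 5→Chen, Block 6→Delgado, Block 7→Tanaka, Block 8→Delgado.
Loads: Santos 2/2, Chen 2/2, Delgado 3/3, Tanaka 1/3, Priya 0/2 — all within limits.

Yes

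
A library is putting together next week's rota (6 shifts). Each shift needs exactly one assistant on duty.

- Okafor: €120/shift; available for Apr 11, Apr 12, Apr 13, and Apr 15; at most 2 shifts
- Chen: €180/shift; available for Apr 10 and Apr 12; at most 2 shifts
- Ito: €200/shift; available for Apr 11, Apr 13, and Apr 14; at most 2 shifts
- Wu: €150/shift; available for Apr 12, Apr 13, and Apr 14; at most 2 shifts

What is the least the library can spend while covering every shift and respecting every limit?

Apr 10 can only be covered by Chen, so that assignment is forced.
Apr 15 can only be covered by Okafor, so that assignment is forced.
Picking the cheapest available assistant for each shift independently would cost €810, but that ignores the shift limits.
An optimal schedule: Apr 10→Chen, Apr 11→Okafor, Apr 12→Chen, Apr 13→Wu, Apr 14→Wu, Apr 15→Okafor.
Total: 180 + 120 + 180 + 150 + 150 + 120 = €900.

€900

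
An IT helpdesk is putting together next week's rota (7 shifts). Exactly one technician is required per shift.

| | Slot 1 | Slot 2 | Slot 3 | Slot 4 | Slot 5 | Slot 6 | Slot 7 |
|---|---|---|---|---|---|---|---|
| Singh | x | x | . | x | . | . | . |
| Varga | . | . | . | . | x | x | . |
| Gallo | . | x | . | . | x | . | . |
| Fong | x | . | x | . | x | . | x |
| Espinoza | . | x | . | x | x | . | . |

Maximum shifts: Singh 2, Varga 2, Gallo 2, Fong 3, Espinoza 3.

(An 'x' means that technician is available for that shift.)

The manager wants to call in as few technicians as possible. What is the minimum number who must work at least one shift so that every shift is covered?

3

7 slots to fill and no one can take more than 3, so at least ⌈7/3⌉ = 3 technicians are needed.
Singh, Varga, and Fong alone can cover everything: Slot 1→Fong, Slot 2→Singh, Slot 3→Fong, Slot 4→Singh, Slot 5→Varga, Slot 6→Varga, Slot 7→Fong.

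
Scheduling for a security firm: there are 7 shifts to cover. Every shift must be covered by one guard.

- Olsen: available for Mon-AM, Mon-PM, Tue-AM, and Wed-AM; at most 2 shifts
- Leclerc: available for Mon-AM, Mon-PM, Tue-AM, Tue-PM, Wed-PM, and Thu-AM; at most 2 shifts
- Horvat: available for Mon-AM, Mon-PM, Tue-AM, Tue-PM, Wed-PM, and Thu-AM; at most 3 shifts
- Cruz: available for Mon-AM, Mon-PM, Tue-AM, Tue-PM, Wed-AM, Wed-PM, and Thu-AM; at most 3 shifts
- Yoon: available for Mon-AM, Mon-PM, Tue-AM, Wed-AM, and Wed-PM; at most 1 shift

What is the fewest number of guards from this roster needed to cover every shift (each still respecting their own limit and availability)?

7 slots to fill and no one can take more than 3, so at least ⌈7/3⌉ = 3 guards are needed.
Olsen, Leclerc, and Horvat alone can cover everything: Mon-AM→Olsen, Mon-PM→Horvat, Tue-AM→Horvat, Tue-PM→Leclerc, Wed-AM→Olsen, Wed-PM→Leclerc, Thu-AM→Horvat.

3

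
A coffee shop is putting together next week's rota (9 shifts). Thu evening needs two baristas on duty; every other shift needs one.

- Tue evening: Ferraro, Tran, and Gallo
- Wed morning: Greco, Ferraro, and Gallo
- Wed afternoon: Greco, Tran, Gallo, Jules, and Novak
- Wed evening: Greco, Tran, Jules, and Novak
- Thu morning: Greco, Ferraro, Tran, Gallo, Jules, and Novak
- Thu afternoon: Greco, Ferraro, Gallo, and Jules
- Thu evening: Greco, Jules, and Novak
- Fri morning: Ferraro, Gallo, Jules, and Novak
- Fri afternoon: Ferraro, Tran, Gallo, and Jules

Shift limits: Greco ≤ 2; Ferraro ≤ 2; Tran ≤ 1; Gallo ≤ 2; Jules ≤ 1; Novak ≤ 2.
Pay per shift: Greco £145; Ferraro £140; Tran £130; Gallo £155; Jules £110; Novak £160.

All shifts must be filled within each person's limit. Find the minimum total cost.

Picking the cheapest available barista for each shift independently would cost £1185, but that ignores the shift limits.
An optimal schedule: Tue evening→Ferraro, Wed morning→Greco, Wed afternoon→Novak, Wed evening→Tran, Thu morning→Novak, Thu afternoon→Ferraro, Thu evening→Greco+Jules, Fri morning→Gallo, Fri afternoon→Gallo.
Total: 140 + 145 + 160 + 130 + 160 + 140 + 145 + 110 + 155 + 155 = £1440.

£1440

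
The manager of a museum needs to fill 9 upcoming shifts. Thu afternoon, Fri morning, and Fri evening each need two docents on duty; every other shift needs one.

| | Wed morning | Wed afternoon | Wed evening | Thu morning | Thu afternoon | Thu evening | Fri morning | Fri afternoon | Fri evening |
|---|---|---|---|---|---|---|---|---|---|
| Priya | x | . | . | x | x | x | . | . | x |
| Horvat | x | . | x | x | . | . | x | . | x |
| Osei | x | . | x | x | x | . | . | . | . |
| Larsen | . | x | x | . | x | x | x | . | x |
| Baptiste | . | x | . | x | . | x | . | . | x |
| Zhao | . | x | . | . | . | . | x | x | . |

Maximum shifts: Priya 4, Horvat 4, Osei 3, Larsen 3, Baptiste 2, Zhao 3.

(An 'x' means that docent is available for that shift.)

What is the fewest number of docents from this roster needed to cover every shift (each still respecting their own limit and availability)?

4

12 slots to fill and no one can take more than 4, so at least ⌈12/4⌉ = 3 docents are needed.
Any 3 docents together have capacity at most 4+4+3 = 11 < 12 slots, so 3 can never suffice.
Priya, Horvat, Osei, and Zhao alone can cover everything: Wed morning→Priya, Wed afternoon→Zhao, Wed evening→Horvat, Thu morning→Horvat, Thu afternoon→Priya+Osei, Thu evening→Priya, Fri morning→Horvat+Zhao, Fri afternoon→Zhao, Fri evening→Priya+Horvat.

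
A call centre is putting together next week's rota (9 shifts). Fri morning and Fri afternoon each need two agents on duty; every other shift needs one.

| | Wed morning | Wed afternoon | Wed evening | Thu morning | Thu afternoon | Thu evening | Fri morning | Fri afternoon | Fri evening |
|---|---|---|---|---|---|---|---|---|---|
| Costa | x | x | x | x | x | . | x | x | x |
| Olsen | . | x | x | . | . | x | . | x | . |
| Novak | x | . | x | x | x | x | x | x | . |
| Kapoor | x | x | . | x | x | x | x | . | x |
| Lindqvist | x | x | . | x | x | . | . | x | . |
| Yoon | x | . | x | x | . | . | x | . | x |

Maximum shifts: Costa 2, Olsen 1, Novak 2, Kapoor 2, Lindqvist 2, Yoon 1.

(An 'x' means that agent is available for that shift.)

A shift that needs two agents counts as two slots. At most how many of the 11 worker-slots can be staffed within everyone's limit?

Total capacity across all agents is 2+1+2+2+2+1 = 10, and 11 slots are needed, so at most 10 can be filled.
An assignment achieving 10: Wed morning→Kapoor, Wed afternoon→Costa, Wed evening→Novak, Thu morning→Lindqvist, Thu afternoon→Novak, Thu evening→Olsen, Fri morning→Kapoor+Yoon, Fri afternoon→Lindqvist, Fri evening→Costa.
Loads: Costa 2/2, Olsen 1/1, Novak 2/2, Kapoor 2/2, Lindqvist 2/2, Yoon 1/1.

10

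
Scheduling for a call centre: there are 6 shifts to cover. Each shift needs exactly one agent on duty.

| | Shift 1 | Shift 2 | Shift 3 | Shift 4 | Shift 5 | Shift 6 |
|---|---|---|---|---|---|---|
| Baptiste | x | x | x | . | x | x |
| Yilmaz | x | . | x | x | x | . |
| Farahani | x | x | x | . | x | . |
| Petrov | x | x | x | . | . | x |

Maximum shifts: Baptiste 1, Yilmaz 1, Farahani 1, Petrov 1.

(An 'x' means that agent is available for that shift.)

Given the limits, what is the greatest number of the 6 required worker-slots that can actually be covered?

4

Total capacity across all agents is 1+1+1+1 = 4, and 6 slots are needed, so at most 4 can be filled.
An assignment achieving 4: Shift 1→Petrov, Shift 2→Farahani, Shift 4→Yilmaz, Shift 6→Baptiste.
Loads: Baptiste 1/1, Yilmaz 1/1, Farahani 1/1, Petrov 1/1.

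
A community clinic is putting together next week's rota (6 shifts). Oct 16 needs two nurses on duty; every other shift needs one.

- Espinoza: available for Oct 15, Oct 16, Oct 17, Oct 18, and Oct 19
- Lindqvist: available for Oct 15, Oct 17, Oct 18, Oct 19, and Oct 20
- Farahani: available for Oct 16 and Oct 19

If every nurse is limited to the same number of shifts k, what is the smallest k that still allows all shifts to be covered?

3

With 3 nurses and 7 worker-slots to fill, someone must work at least ⌈7/3⌉ = 3 shifts, so k ≥ 3.
k = 3 works: Oct 15→Espinoza, Oct 16→Espinoza+Farahani, Oct 17→Espinoza, Oct 18→Lindqvist, Oct 19→Lindqvist, Oct 20→Lindqvist.
Loads: Espinoza 3, Lindqvist 3, Farahani 1 — all ≤ 3.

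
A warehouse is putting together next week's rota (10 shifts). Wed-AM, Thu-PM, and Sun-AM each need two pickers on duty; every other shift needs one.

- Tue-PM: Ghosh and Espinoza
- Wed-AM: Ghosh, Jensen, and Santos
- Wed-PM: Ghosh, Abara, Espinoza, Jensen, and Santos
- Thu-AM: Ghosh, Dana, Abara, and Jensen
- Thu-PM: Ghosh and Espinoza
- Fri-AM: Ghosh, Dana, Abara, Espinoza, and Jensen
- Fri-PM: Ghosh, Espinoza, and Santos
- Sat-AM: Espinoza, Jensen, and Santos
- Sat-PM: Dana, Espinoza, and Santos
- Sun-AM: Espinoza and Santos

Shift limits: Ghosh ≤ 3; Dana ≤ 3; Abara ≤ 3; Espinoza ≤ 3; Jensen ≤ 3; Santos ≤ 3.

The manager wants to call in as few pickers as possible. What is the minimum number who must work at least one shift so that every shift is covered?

13 slots to fill and no one can take more than 3, so at least ⌈13/3⌉ = 5 pickers are needed.
Ghosh, Dana, Abara, Espinoza, and Santos alone can cover everything: Tue-PM→Ghosh, Wed-AM→Ghosh+Santos, Wed-PM→Abara, Thu-AM→Dana, Thu-PM→Ghosh+Espinoza, Fri-AM→Dana, Fri-PM→Santos, Sat-AM→Espinoza, Sat-PM→Dana, Sun-AM→Espinoza+Santos.

5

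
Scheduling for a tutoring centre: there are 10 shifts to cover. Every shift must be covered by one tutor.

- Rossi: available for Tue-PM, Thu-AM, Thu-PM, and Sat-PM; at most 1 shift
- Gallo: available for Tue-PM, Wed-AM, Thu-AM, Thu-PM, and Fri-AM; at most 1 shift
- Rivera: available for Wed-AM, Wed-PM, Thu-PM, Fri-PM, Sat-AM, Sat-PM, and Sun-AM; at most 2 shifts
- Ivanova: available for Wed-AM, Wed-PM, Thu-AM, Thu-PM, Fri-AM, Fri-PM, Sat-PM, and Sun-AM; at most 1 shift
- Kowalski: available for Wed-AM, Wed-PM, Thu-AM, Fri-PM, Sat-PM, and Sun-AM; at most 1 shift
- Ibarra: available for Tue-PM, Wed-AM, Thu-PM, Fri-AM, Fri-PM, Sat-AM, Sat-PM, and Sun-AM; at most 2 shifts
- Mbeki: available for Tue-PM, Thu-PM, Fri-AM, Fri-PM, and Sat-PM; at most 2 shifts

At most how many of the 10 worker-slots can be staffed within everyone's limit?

10

Total capacity across all tutors is 1+1+2+1+1+2+2 = 10, and 10 slots are needed, so at most 10 can be filled.
An assignment achieving 10: Tue-PM→Rossi, Wed-AM→Ibarra, Wed-PM→Rivera, Thu-AM→Gallo, Thu-PM→Mbeki, Fri-AM→Ivanova, Fri-PM→Ibarra, Sat-AM→Rivera, Sat-PM→Mbeki, Sun-AM→Kowalski.
Loads: Rossi 1/1, Gallo 1/1, Rivera 2/2, Ivanova 1/1, Kowalski 1/1, Ibarra 2/2, Mbeki 2/2.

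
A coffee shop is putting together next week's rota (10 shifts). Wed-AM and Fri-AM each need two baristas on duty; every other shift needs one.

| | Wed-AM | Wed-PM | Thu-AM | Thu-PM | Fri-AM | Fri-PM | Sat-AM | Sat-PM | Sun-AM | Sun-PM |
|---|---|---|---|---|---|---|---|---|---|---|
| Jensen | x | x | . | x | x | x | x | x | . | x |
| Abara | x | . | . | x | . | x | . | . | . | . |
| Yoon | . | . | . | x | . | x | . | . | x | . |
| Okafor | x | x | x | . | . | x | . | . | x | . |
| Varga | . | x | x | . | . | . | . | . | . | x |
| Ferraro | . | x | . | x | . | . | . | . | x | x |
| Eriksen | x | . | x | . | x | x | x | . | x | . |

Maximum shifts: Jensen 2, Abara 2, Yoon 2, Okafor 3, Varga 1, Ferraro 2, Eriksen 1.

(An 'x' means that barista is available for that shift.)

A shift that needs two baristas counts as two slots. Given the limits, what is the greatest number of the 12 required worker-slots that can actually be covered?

Total capacity across all baristas is 2+2+2+3+1+2+1 = 13, and 12 slots are needed, so at most 12 can be filled.
Shifts {Fri-AM, Sat-AM, Sat-PM} need 4 slots but only Jensen and Eriksen are available for them, supplying at most 3 — so at least 1 slot must go unfilled.
An assignment achieving 11: Wed-AM→Abara+Okafor, Wed-PM→Okafor, Thu-AM→Okafor, Thu-PM→Abara, Fri-AM→Jensen+Eriksen, Fri-PM→Yoon, Sat-PM→Jensen, Sun-AM→Yoon, Sun-PM→Varga.
Loads: Jensen 2/2, Abara 2/2, Yoon 2/2, Okafor 3/3, Varga 1/1, Ferraro 0/2, Eriksen 1/1.

11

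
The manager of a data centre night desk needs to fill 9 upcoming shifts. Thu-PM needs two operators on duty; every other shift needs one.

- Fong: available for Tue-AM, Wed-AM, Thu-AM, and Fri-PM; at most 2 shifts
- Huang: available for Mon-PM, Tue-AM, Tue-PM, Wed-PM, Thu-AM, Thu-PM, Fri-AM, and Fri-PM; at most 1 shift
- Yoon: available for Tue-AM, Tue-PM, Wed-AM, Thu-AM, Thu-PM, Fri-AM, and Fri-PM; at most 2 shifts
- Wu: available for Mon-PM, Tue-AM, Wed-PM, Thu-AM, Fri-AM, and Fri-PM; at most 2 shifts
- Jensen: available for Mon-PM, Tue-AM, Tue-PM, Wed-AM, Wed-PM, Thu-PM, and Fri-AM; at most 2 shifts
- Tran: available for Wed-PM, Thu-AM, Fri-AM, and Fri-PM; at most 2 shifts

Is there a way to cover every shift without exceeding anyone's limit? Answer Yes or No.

Yes

One valid schedule: Mon-PM→Huang, Tue-AM→Fong, Tue-PM→Yoon, Wed-AM→Fong, Wed-PM→Wu, Thu-AM→Wu, Thu-PM→Yoon+Jensen, Fri-AM→Jensen, Fri-PM→Tran.
Loads: Fong 2/2, Huang 1/1, Yoon 2/2, Wu 2/2, Jensen 2/2, Tran 1/2 — all within limits.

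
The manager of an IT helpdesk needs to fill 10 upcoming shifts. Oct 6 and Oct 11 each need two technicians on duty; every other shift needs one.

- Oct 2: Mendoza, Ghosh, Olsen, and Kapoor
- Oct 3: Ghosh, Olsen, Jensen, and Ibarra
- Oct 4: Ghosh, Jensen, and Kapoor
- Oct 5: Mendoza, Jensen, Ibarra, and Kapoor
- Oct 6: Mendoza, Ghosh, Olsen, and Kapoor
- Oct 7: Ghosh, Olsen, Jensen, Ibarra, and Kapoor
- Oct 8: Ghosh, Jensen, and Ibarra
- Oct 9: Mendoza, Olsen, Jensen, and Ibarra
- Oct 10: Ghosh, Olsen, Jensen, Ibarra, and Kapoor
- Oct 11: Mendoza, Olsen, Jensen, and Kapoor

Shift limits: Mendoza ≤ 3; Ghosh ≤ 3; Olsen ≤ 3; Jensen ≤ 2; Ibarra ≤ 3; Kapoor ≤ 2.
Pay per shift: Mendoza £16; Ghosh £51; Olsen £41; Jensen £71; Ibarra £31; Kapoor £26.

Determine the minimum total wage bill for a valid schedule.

Picking the cheapest available technician for each shift independently would cost £272, but that ignores the shift limits.
An optimal schedule: Oct 2→Mendoza, Oct 3→Ibarra, Oct 4→Kapoor, Oct 5→Mendoza, Oct 6→Olsen+Ghosh, Oct 7→Ibarra, Oct 8→Ibarra, Oct 9→Mendoza, Oct 10→Olsen, Oct 11→Kapoor+Olsen.
Total: 16 + 31 + 26 + 16 + 41 + 51 + 31 + 31 + 16 + 41 + 26 + 41 = £367.

£367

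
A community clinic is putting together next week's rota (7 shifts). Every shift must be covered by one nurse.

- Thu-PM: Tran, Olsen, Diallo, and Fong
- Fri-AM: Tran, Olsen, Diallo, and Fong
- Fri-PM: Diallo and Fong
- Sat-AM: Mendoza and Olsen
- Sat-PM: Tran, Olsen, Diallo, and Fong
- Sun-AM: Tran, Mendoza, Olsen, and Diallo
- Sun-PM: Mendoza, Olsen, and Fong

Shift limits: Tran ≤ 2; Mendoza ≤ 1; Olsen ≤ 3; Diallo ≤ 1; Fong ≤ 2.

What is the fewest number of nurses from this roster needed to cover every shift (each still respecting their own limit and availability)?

7 slots to fill and no one can take more than 3, so at least ⌈7/3⌉ = 3 nurses are needed.
Tran, Olsen, and Fong alone can cover everything: Thu-PM→Tran, Fri-AM→Olsen, Fri-PM→Fong, Sat-AM→Olsen, Sat-PM→Fong, Sun-AM→Tran, Sun-PM→Olsen.

3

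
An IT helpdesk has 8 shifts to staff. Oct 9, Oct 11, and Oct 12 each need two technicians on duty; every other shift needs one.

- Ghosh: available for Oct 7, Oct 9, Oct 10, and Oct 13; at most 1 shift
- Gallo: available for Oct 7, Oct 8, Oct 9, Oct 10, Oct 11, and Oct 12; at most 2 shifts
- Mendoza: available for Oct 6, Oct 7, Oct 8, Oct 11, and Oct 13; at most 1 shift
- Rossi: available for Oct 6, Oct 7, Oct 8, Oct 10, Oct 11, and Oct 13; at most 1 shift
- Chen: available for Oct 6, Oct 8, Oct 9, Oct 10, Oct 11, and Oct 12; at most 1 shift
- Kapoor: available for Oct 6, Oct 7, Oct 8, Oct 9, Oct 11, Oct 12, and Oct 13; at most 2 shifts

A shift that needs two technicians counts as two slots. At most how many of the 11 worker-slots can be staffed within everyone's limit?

8

Total capacity across all technicians is 1+2+1+1+1+2 = 8, and 11 slots are needed, so at most 8 can be filled.
An assignment achieving 8: Oct 6→Mendoza, Oct 7→Kapoor, Oct 9→Ghosh+Gallo, Oct 10→Rossi, Oct 12→Gallo+Chen, Oct 13→Kapoor.
Loads: Ghosh 1/1, Gallo 2/2, Mendoza 1/1, Rossi 1/1, Chen 1/1, Kapoor 2/2.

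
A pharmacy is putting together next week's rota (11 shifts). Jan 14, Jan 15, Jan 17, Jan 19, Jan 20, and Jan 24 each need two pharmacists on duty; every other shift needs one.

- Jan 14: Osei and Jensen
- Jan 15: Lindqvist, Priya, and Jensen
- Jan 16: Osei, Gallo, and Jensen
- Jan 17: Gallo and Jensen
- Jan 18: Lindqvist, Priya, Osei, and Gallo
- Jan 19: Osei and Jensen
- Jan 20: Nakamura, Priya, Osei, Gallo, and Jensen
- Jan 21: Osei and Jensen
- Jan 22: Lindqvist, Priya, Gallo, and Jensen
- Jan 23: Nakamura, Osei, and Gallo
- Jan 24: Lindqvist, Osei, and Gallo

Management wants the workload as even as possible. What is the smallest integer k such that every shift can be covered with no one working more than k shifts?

With 6 pharmacists and 17 worker-slots to fill, someone must work at least ⌈17/6⌉ = 3 shifts, so k ≥ 3.
k = 3 works: Jan 14→Osei+Jensen, Jan 15→Lindqvist+Priya, Jan 16→Gallo, Jan 17→Gallo+Jensen, Jan 18→Lindqvist, Jan 19→Osei+Jensen, Jan 20→Nakamura+Priya, Jan 21→Osei, Jan 22→Priya, Jan 23→Nakamura, Jan 24→Lindqvist+Gallo.
Loads: Lindqvist 3, Nakamura 2, Priya 3, Osei 3, Gallo 3, Jensen 3 — all ≤ 3.

3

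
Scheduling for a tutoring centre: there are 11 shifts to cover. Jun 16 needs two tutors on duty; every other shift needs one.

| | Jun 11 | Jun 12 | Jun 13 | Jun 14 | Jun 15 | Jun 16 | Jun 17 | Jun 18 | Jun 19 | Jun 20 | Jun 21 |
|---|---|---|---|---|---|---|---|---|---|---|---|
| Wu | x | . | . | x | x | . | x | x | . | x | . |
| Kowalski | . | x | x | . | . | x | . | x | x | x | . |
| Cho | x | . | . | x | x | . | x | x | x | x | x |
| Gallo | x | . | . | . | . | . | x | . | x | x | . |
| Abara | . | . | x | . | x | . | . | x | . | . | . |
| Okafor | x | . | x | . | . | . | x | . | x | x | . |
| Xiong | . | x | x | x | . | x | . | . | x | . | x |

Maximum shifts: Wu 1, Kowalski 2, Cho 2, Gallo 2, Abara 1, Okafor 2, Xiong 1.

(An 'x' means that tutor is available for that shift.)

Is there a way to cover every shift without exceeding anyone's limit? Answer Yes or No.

No

Total capacity is 1+2+2+2+1+2+1 = 11 but 12 worker-slots are needed — infeasible.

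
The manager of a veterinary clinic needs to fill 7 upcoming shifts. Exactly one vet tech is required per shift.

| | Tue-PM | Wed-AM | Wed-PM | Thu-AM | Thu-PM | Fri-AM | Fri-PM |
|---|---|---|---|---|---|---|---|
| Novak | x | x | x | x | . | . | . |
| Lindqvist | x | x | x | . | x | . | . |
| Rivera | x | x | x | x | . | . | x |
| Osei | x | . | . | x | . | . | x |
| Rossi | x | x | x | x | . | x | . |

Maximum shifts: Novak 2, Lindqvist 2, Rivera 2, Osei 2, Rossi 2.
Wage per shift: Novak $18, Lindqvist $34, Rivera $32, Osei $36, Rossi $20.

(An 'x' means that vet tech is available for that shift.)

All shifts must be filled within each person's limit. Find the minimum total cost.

$174

Thu-PM can only be covered by Lindqvist, so that assignment is forced.
Fri-AM can only be covered by Rossi, so that assignment is forced.
Picking the cheapest available vet tech for each shift independently would cost $158, but that ignores the shift limits.
An optimal schedule: Tue-PM→Rivera, Wed-AM→Novak, Wed-PM→Novak, Thu-AM→Rossi, Thu-PM→Lindqvist, Fri-AM→Rossi, Fri-PM→Rivera.
Total: 32 + 18 + 18 + 20 + 34 + 20 + 32 = $174.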